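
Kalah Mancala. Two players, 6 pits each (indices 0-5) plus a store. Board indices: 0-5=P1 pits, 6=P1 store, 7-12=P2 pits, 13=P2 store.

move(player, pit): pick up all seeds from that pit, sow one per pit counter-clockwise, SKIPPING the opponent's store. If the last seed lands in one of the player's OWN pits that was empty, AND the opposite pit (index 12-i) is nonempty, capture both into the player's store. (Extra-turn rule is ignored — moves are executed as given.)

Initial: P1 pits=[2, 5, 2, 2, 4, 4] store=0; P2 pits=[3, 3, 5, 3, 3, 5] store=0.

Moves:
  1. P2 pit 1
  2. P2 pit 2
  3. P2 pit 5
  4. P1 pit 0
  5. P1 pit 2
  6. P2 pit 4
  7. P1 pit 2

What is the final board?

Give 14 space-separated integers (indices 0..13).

Move 1: P2 pit1 -> P1=[2,5,2,2,4,4](0) P2=[3,0,6,4,4,5](0)
Move 2: P2 pit2 -> P1=[3,6,2,2,4,4](0) P2=[3,0,0,5,5,6](1)
Move 3: P2 pit5 -> P1=[4,7,3,3,5,4](0) P2=[3,0,0,5,5,0](2)
Move 4: P1 pit0 -> P1=[0,8,4,4,6,4](0) P2=[3,0,0,5,5,0](2)
Move 5: P1 pit2 -> P1=[0,8,0,5,7,5](1) P2=[3,0,0,5,5,0](2)
Move 6: P2 pit4 -> P1=[1,9,1,5,7,5](1) P2=[3,0,0,5,0,1](3)
Move 7: P1 pit2 -> P1=[1,9,0,6,7,5](1) P2=[3,0,0,5,0,1](3)

Answer: 1 9 0 6 7 5 1 3 0 0 5 0 1 3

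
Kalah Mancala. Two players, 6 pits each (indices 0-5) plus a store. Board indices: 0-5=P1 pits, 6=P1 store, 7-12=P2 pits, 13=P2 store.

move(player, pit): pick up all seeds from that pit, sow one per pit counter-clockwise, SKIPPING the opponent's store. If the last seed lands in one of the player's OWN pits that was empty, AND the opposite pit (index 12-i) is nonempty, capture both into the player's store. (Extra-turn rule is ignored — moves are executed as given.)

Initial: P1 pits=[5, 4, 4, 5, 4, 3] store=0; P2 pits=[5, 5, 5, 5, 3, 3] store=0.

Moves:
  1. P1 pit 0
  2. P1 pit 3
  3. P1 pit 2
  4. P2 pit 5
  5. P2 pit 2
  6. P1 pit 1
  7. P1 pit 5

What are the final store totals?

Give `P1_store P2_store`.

Answer: 4 2

Derivation:
Move 1: P1 pit0 -> P1=[0,5,5,6,5,4](0) P2=[5,5,5,5,3,3](0)
Move 2: P1 pit3 -> P1=[0,5,5,0,6,5](1) P2=[6,6,6,5,3,3](0)
Move 3: P1 pit2 -> P1=[0,5,0,1,7,6](2) P2=[7,6,6,5,3,3](0)
Move 4: P2 pit5 -> P1=[1,6,0,1,7,6](2) P2=[7,6,6,5,3,0](1)
Move 5: P2 pit2 -> P1=[2,7,0,1,7,6](2) P2=[7,6,0,6,4,1](2)
Move 6: P1 pit1 -> P1=[2,0,1,2,8,7](3) P2=[8,7,0,6,4,1](2)
Move 7: P1 pit5 -> P1=[2,0,1,2,8,0](4) P2=[9,8,1,7,5,2](2)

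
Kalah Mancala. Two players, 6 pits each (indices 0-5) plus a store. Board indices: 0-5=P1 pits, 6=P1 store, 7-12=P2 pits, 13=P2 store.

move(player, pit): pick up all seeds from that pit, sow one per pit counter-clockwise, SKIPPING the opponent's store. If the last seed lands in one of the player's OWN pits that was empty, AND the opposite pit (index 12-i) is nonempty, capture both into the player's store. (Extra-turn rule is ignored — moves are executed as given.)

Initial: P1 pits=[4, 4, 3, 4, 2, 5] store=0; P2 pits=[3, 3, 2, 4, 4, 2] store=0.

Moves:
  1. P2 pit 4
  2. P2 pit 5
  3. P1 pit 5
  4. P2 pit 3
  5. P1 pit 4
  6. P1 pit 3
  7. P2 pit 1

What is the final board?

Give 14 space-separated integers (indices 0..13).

Move 1: P2 pit4 -> P1=[5,5,3,4,2,5](0) P2=[3,3,2,4,0,3](1)
Move 2: P2 pit5 -> P1=[6,6,3,4,2,5](0) P2=[3,3,2,4,0,0](2)
Move 3: P1 pit5 -> P1=[6,6,3,4,2,0](1) P2=[4,4,3,5,0,0](2)
Move 4: P2 pit3 -> P1=[7,7,3,4,2,0](1) P2=[4,4,3,0,1,1](3)
Move 5: P1 pit4 -> P1=[7,7,3,4,0,1](2) P2=[4,4,3,0,1,1](3)
Move 6: P1 pit3 -> P1=[7,7,3,0,1,2](3) P2=[5,4,3,0,1,1](3)
Move 7: P2 pit1 -> P1=[7,7,3,0,1,2](3) P2=[5,0,4,1,2,2](3)

Answer: 7 7 3 0 1 2 3 5 0 4 1 2 2 3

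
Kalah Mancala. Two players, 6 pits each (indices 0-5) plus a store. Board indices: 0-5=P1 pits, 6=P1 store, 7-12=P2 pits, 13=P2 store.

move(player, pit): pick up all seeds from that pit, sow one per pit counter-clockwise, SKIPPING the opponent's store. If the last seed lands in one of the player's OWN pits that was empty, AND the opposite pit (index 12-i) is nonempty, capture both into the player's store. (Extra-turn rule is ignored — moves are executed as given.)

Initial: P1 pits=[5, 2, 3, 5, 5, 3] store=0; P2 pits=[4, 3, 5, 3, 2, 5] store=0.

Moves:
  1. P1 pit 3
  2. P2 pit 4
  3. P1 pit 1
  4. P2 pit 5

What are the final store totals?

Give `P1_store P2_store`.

Move 1: P1 pit3 -> P1=[5,2,3,0,6,4](1) P2=[5,4,5,3,2,5](0)
Move 2: P2 pit4 -> P1=[5,2,3,0,6,4](1) P2=[5,4,5,3,0,6](1)
Move 3: P1 pit1 -> P1=[5,0,4,0,6,4](7) P2=[5,4,0,3,0,6](1)
Move 4: P2 pit5 -> P1=[6,1,5,1,7,4](7) P2=[5,4,0,3,0,0](2)

Answer: 7 2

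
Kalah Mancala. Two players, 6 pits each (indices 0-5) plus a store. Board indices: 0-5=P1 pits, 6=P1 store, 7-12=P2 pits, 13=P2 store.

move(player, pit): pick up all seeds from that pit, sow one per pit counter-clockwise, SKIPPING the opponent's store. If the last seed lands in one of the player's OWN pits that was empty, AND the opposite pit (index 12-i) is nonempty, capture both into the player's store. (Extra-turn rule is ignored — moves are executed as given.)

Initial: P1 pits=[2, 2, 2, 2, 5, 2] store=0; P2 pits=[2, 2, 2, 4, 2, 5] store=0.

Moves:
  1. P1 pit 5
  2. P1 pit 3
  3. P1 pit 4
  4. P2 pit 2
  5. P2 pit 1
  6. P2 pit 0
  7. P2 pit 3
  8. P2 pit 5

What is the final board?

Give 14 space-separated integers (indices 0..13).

Answer: 4 4 4 2 1 2 6 0 1 1 0 5 0 2

Derivation:
Move 1: P1 pit5 -> P1=[2,2,2,2,5,0](1) P2=[3,2,2,4,2,5](0)
Move 2: P1 pit3 -> P1=[2,2,2,0,6,0](5) P2=[0,2,2,4,2,5](0)
Move 3: P1 pit4 -> P1=[2,2,2,0,0,1](6) P2=[1,3,3,5,2,5](0)
Move 4: P2 pit2 -> P1=[2,2,2,0,0,1](6) P2=[1,3,0,6,3,6](0)
Move 5: P2 pit1 -> P1=[2,2,2,0,0,1](6) P2=[1,0,1,7,4,6](0)
Move 6: P2 pit0 -> P1=[2,2,2,0,0,1](6) P2=[0,1,1,7,4,6](0)
Move 7: P2 pit3 -> P1=[3,3,3,1,0,1](6) P2=[0,1,1,0,5,7](1)
Move 8: P2 pit5 -> P1=[4,4,4,2,1,2](6) P2=[0,1,1,0,5,0](2)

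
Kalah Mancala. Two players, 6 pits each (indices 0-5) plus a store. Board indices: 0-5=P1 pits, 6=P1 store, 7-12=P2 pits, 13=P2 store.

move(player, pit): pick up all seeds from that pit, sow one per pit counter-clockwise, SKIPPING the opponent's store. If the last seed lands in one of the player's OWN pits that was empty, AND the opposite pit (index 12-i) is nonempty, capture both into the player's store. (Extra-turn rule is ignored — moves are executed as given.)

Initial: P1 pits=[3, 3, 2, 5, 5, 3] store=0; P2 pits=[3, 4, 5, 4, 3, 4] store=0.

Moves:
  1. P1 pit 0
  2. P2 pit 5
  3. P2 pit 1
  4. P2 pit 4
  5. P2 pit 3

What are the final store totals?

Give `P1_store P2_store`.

Answer: 0 5

Derivation:
Move 1: P1 pit0 -> P1=[0,4,3,6,5,3](0) P2=[3,4,5,4,3,4](0)
Move 2: P2 pit5 -> P1=[1,5,4,6,5,3](0) P2=[3,4,5,4,3,0](1)
Move 3: P2 pit1 -> P1=[0,5,4,6,5,3](0) P2=[3,0,6,5,4,0](3)
Move 4: P2 pit4 -> P1=[1,6,4,6,5,3](0) P2=[3,0,6,5,0,1](4)
Move 5: P2 pit3 -> P1=[2,7,4,6,5,3](0) P2=[3,0,6,0,1,2](5)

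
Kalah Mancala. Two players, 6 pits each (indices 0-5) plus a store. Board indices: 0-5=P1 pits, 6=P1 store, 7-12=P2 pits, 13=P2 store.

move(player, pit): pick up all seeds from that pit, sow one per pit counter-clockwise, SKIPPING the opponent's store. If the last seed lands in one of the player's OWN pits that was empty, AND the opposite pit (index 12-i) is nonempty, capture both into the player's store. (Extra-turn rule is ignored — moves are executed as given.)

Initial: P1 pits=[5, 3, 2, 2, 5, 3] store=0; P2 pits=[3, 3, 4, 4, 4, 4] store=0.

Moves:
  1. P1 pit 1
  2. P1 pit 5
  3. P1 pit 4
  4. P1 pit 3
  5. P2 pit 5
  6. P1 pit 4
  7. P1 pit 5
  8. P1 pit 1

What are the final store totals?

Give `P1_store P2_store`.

Answer: 4 1

Derivation:
Move 1: P1 pit1 -> P1=[5,0,3,3,6,3](0) P2=[3,3,4,4,4,4](0)
Move 2: P1 pit5 -> P1=[5,0,3,3,6,0](1) P2=[4,4,4,4,4,4](0)
Move 3: P1 pit4 -> P1=[5,0,3,3,0,1](2) P2=[5,5,5,5,4,4](0)
Move 4: P1 pit3 -> P1=[5,0,3,0,1,2](3) P2=[5,5,5,5,4,4](0)
Move 5: P2 pit5 -> P1=[6,1,4,0,1,2](3) P2=[5,5,5,5,4,0](1)
Move 6: P1 pit4 -> P1=[6,1,4,0,0,3](3) P2=[5,5,5,5,4,0](1)
Move 7: P1 pit5 -> P1=[6,1,4,0,0,0](4) P2=[6,6,5,5,4,0](1)
Move 8: P1 pit1 -> P1=[6,0,5,0,0,0](4) P2=[6,6,5,5,4,0](1)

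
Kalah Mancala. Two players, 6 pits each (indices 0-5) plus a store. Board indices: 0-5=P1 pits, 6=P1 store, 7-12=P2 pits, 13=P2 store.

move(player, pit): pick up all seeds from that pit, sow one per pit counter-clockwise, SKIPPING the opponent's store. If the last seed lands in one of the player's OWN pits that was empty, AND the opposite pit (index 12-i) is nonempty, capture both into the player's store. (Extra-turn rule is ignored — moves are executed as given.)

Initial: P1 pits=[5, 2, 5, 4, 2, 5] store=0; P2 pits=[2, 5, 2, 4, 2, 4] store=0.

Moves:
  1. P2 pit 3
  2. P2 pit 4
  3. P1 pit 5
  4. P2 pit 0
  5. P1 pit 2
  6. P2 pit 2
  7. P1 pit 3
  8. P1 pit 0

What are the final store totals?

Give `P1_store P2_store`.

Move 1: P2 pit3 -> P1=[6,2,5,4,2,5](0) P2=[2,5,2,0,3,5](1)
Move 2: P2 pit4 -> P1=[7,2,5,4,2,5](0) P2=[2,5,2,0,0,6](2)
Move 3: P1 pit5 -> P1=[7,2,5,4,2,0](1) P2=[3,6,3,1,0,6](2)
Move 4: P2 pit0 -> P1=[7,2,5,4,2,0](1) P2=[0,7,4,2,0,6](2)
Move 5: P1 pit2 -> P1=[7,2,0,5,3,1](2) P2=[1,7,4,2,0,6](2)
Move 6: P2 pit2 -> P1=[7,2,0,5,3,1](2) P2=[1,7,0,3,1,7](3)
Move 7: P1 pit3 -> P1=[7,2,0,0,4,2](3) P2=[2,8,0,3,1,7](3)
Move 8: P1 pit0 -> P1=[0,3,1,1,5,3](4) P2=[3,8,0,3,1,7](3)

Answer: 4 3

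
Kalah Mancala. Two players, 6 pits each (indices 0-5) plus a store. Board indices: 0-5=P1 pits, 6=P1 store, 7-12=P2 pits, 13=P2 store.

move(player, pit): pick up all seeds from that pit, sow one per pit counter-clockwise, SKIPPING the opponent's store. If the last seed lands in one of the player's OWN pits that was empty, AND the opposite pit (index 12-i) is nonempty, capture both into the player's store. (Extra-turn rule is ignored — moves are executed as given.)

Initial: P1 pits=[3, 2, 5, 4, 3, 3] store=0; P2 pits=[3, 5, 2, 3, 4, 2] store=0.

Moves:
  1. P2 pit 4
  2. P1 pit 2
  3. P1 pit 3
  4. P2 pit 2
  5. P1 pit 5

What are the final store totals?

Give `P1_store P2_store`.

Move 1: P2 pit4 -> P1=[4,3,5,4,3,3](0) P2=[3,5,2,3,0,3](1)
Move 2: P1 pit2 -> P1=[4,3,0,5,4,4](1) P2=[4,5,2,3,0,3](1)
Move 3: P1 pit3 -> P1=[4,3,0,0,5,5](2) P2=[5,6,2,3,0,3](1)
Move 4: P2 pit2 -> P1=[4,0,0,0,5,5](2) P2=[5,6,0,4,0,3](5)
Move 5: P1 pit5 -> P1=[4,0,0,0,5,0](3) P2=[6,7,1,5,0,3](5)

Answer: 3 5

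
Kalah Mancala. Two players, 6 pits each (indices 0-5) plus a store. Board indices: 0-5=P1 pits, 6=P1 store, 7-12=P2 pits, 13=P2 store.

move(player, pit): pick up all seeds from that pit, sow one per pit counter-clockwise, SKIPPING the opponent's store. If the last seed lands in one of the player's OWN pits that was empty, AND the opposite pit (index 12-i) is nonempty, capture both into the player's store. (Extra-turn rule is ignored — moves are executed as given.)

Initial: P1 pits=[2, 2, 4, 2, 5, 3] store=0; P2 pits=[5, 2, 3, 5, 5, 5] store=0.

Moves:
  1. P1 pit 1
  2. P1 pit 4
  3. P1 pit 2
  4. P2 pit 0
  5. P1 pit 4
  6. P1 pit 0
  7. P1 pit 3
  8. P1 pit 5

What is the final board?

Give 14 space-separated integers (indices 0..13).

Move 1: P1 pit1 -> P1=[2,0,5,3,5,3](0) P2=[5,2,3,5,5,5](0)
Move 2: P1 pit4 -> P1=[2,0,5,3,0,4](1) P2=[6,3,4,5,5,5](0)
Move 3: P1 pit2 -> P1=[2,0,0,4,1,5](2) P2=[7,3,4,5,5,5](0)
Move 4: P2 pit0 -> P1=[3,0,0,4,1,5](2) P2=[0,4,5,6,6,6](1)
Move 5: P1 pit4 -> P1=[3,0,0,4,0,6](2) P2=[0,4,5,6,6,6](1)
Move 6: P1 pit0 -> P1=[0,1,1,5,0,6](2) P2=[0,4,5,6,6,6](1)
Move 7: P1 pit3 -> P1=[0,1,1,0,1,7](3) P2=[1,5,5,6,6,6](1)
Move 8: P1 pit5 -> P1=[0,1,1,0,1,0](4) P2=[2,6,6,7,7,7](1)

Answer: 0 1 1 0 1 0 4 2 6 6 7 7 7 1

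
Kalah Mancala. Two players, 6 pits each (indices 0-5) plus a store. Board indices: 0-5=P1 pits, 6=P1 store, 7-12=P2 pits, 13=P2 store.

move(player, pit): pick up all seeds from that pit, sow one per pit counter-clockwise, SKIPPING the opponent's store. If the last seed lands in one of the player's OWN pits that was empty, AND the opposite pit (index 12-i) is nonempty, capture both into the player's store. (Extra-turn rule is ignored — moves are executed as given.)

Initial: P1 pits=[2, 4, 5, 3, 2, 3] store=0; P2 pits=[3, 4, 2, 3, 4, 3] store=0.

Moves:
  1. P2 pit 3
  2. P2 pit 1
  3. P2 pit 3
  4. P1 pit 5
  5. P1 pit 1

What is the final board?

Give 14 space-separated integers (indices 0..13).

Move 1: P2 pit3 -> P1=[2,4,5,3,2,3](0) P2=[3,4,2,0,5,4](1)
Move 2: P2 pit1 -> P1=[2,4,5,3,2,3](0) P2=[3,0,3,1,6,5](1)
Move 3: P2 pit3 -> P1=[2,4,5,3,2,3](0) P2=[3,0,3,0,7,5](1)
Move 4: P1 pit5 -> P1=[2,4,5,3,2,0](1) P2=[4,1,3,0,7,5](1)
Move 5: P1 pit1 -> P1=[2,0,6,4,3,0](6) P2=[0,1,3,0,7,5](1)

Answer: 2 0 6 4 3 0 6 0 1 3 0 7 5 1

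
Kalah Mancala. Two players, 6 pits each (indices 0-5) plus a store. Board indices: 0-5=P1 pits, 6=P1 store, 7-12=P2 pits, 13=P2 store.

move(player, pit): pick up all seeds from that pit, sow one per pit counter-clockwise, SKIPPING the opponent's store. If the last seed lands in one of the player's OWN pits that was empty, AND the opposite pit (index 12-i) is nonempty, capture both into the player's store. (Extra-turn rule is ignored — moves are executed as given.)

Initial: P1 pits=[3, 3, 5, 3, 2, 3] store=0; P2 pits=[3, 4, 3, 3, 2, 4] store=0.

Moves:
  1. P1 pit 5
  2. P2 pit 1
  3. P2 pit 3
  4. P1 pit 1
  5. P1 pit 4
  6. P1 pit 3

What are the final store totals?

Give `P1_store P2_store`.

Answer: 3 2

Derivation:
Move 1: P1 pit5 -> P1=[3,3,5,3,2,0](1) P2=[4,5,3,3,2,4](0)
Move 2: P2 pit1 -> P1=[3,3,5,3,2,0](1) P2=[4,0,4,4,3,5](1)
Move 3: P2 pit3 -> P1=[4,3,5,3,2,0](1) P2=[4,0,4,0,4,6](2)
Move 4: P1 pit1 -> P1=[4,0,6,4,3,0](1) P2=[4,0,4,0,4,6](2)
Move 5: P1 pit4 -> P1=[4,0,6,4,0,1](2) P2=[5,0,4,0,4,6](2)
Move 6: P1 pit3 -> P1=[4,0,6,0,1,2](3) P2=[6,0,4,0,4,6](2)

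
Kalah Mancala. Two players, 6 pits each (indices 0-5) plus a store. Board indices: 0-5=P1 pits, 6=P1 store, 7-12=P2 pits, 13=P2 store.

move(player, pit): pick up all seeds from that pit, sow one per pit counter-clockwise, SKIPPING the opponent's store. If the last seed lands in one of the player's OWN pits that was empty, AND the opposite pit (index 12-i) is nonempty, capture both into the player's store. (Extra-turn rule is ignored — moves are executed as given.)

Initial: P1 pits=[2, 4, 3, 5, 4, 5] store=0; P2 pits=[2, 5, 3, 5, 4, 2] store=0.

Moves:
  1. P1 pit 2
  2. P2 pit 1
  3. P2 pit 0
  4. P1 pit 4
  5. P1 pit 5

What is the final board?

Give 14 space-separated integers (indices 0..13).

Answer: 2 4 0 6 0 0 2 2 3 7 7 6 4 1

Derivation:
Move 1: P1 pit2 -> P1=[2,4,0,6,5,6](0) P2=[2,5,3,5,4,2](0)
Move 2: P2 pit1 -> P1=[2,4,0,6,5,6](0) P2=[2,0,4,6,5,3](1)
Move 3: P2 pit0 -> P1=[2,4,0,6,5,6](0) P2=[0,1,5,6,5,3](1)
Move 4: P1 pit4 -> P1=[2,4,0,6,0,7](1) P2=[1,2,6,6,5,3](1)
Move 5: P1 pit5 -> P1=[2,4,0,6,0,0](2) P2=[2,3,7,7,6,4](1)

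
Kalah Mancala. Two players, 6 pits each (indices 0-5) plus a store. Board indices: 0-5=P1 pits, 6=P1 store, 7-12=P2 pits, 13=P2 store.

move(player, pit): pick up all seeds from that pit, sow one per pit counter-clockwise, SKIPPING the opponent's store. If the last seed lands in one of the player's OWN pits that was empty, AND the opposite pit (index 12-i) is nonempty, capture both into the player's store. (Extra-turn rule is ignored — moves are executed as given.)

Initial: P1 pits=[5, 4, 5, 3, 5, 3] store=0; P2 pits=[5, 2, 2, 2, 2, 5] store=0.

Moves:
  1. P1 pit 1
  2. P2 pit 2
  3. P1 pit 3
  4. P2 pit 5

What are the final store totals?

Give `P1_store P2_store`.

Answer: 1 1

Derivation:
Move 1: P1 pit1 -> P1=[5,0,6,4,6,4](0) P2=[5,2,2,2,2,5](0)
Move 2: P2 pit2 -> P1=[5,0,6,4,6,4](0) P2=[5,2,0,3,3,5](0)
Move 3: P1 pit3 -> P1=[5,0,6,0,7,5](1) P2=[6,2,0,3,3,5](0)
Move 4: P2 pit5 -> P1=[6,1,7,1,7,5](1) P2=[6,2,0,3,3,0](1)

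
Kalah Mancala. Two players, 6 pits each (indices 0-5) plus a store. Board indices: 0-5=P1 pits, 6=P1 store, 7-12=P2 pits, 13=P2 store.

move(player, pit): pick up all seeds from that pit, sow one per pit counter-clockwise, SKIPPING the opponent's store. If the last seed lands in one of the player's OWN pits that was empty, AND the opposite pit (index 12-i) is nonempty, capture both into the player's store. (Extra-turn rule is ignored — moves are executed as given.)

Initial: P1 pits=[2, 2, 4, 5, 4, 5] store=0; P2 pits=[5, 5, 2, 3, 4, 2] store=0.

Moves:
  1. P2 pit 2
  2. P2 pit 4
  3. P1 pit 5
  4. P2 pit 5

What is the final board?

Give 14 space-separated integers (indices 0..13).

Answer: 4 4 5 5 4 0 1 6 6 1 5 0 0 2

Derivation:
Move 1: P2 pit2 -> P1=[2,2,4,5,4,5](0) P2=[5,5,0,4,5,2](0)
Move 2: P2 pit4 -> P1=[3,3,5,5,4,5](0) P2=[5,5,0,4,0,3](1)
Move 3: P1 pit5 -> P1=[3,3,5,5,4,0](1) P2=[6,6,1,5,0,3](1)
Move 4: P2 pit5 -> P1=[4,4,5,5,4,0](1) P2=[6,6,1,5,0,0](2)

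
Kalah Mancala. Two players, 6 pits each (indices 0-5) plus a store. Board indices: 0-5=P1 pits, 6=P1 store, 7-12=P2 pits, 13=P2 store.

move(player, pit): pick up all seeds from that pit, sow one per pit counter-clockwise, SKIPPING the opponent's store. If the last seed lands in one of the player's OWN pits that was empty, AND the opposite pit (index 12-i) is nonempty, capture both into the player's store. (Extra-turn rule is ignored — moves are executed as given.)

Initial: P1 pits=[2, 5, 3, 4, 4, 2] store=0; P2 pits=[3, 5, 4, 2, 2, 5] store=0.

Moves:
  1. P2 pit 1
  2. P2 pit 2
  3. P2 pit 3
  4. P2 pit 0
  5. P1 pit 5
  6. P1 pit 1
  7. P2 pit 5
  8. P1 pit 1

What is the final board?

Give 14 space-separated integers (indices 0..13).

Move 1: P2 pit1 -> P1=[2,5,3,4,4,2](0) P2=[3,0,5,3,3,6](1)
Move 2: P2 pit2 -> P1=[3,5,3,4,4,2](0) P2=[3,0,0,4,4,7](2)
Move 3: P2 pit3 -> P1=[4,5,3,4,4,2](0) P2=[3,0,0,0,5,8](3)
Move 4: P2 pit0 -> P1=[4,5,0,4,4,2](0) P2=[0,1,1,0,5,8](7)
Move 5: P1 pit5 -> P1=[4,5,0,4,4,0](1) P2=[1,1,1,0,5,8](7)
Move 6: P1 pit1 -> P1=[4,0,1,5,5,1](2) P2=[1,1,1,0,5,8](7)
Move 7: P2 pit5 -> P1=[5,1,2,6,6,2](2) P2=[2,1,1,0,5,0](8)
Move 8: P1 pit1 -> P1=[5,0,3,6,6,2](2) P2=[2,1,1,0,5,0](8)

Answer: 5 0 3 6 6 2 2 2 1 1 0 5 0 8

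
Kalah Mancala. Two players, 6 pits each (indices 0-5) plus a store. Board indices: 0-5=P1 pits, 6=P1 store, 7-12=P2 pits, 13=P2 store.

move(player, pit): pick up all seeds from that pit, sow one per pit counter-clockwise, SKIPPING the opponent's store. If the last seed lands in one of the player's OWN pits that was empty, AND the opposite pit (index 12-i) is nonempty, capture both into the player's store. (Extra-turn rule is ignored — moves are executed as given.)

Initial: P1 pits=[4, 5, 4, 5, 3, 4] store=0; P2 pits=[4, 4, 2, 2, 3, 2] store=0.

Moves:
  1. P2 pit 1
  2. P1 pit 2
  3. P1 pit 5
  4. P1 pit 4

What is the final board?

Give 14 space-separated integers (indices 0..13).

Answer: 4 5 0 6 0 1 3 6 2 4 4 4 3 0

Derivation:
Move 1: P2 pit1 -> P1=[4,5,4,5,3,4](0) P2=[4,0,3,3,4,3](0)
Move 2: P1 pit2 -> P1=[4,5,0,6,4,5](1) P2=[4,0,3,3,4,3](0)
Move 3: P1 pit5 -> P1=[4,5,0,6,4,0](2) P2=[5,1,4,4,4,3](0)
Move 4: P1 pit4 -> P1=[4,5,0,6,0,1](3) P2=[6,2,4,4,4,3](0)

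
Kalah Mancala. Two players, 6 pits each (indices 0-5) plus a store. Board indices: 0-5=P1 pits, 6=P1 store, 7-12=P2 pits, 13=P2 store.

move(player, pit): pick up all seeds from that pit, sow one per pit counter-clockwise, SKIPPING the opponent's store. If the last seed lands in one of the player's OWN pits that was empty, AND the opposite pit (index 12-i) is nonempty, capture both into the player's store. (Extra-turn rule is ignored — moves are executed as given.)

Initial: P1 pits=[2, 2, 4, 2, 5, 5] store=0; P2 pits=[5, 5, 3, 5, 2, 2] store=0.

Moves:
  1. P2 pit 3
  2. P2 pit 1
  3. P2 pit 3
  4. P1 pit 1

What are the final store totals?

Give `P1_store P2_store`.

Answer: 0 2

Derivation:
Move 1: P2 pit3 -> P1=[3,3,4,2,5,5](0) P2=[5,5,3,0,3,3](1)
Move 2: P2 pit1 -> P1=[3,3,4,2,5,5](0) P2=[5,0,4,1,4,4](2)
Move 3: P2 pit3 -> P1=[3,3,4,2,5,5](0) P2=[5,0,4,0,5,4](2)
Move 4: P1 pit1 -> P1=[3,0,5,3,6,5](0) P2=[5,0,4,0,5,4](2)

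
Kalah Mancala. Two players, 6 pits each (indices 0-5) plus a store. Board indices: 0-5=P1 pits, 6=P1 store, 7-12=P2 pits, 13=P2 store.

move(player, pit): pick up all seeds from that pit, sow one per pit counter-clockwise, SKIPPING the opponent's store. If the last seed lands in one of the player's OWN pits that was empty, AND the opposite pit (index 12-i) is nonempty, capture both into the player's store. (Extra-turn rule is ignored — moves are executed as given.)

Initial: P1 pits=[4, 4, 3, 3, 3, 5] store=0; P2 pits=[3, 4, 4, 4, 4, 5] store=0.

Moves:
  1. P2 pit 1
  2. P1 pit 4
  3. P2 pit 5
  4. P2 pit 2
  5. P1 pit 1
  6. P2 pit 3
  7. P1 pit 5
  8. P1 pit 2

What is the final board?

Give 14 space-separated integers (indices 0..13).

Answer: 7 1 0 6 3 1 4 6 2 1 1 8 3 3

Derivation:
Move 1: P2 pit1 -> P1=[4,4,3,3,3,5](0) P2=[3,0,5,5,5,6](0)
Move 2: P1 pit4 -> P1=[4,4,3,3,0,6](1) P2=[4,0,5,5,5,6](0)
Move 3: P2 pit5 -> P1=[5,5,4,4,1,6](1) P2=[4,0,5,5,5,0](1)
Move 4: P2 pit2 -> P1=[6,5,4,4,1,6](1) P2=[4,0,0,6,6,1](2)
Move 5: P1 pit1 -> P1=[6,0,5,5,2,7](2) P2=[4,0,0,6,6,1](2)
Move 6: P2 pit3 -> P1=[7,1,6,5,2,7](2) P2=[4,0,0,0,7,2](3)
Move 7: P1 pit5 -> P1=[7,1,6,5,2,0](3) P2=[5,1,1,1,8,3](3)
Move 8: P1 pit2 -> P1=[7,1,0,6,3,1](4) P2=[6,2,1,1,8,3](3)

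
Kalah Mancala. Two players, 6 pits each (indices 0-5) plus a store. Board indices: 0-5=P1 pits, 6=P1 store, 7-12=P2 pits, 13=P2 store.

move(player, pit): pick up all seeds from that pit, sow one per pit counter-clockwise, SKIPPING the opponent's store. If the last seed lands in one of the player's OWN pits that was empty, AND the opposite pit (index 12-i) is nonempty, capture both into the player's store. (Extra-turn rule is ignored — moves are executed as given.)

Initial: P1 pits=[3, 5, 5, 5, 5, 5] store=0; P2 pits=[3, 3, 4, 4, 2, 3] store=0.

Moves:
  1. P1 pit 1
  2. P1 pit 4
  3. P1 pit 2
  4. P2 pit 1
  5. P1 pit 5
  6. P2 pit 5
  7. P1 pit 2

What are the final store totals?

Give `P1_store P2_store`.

Answer: 4 2

Derivation:
Move 1: P1 pit1 -> P1=[3,0,6,6,6,6](1) P2=[3,3,4,4,2,3](0)
Move 2: P1 pit4 -> P1=[3,0,6,6,0,7](2) P2=[4,4,5,5,2,3](0)
Move 3: P1 pit2 -> P1=[3,0,0,7,1,8](3) P2=[5,5,5,5,2,3](0)
Move 4: P2 pit1 -> P1=[3,0,0,7,1,8](3) P2=[5,0,6,6,3,4](1)
Move 5: P1 pit5 -> P1=[4,0,0,7,1,0](4) P2=[6,1,7,7,4,5](1)
Move 6: P2 pit5 -> P1=[5,1,1,8,1,0](4) P2=[6,1,7,7,4,0](2)
Move 7: P1 pit2 -> P1=[5,1,0,9,1,0](4) P2=[6,1,7,7,4,0](2)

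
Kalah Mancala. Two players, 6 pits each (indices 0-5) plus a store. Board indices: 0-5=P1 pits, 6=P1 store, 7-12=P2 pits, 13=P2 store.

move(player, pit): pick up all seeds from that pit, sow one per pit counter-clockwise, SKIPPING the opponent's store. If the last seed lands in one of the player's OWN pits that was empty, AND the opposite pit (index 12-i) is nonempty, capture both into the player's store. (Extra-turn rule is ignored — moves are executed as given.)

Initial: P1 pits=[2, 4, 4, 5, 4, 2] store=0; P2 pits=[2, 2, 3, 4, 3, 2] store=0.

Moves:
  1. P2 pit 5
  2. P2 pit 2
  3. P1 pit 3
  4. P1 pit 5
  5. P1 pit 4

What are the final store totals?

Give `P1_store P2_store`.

Move 1: P2 pit5 -> P1=[3,4,4,5,4,2](0) P2=[2,2,3,4,3,0](1)
Move 2: P2 pit2 -> P1=[0,4,4,5,4,2](0) P2=[2,2,0,5,4,0](5)
Move 3: P1 pit3 -> P1=[0,4,4,0,5,3](1) P2=[3,3,0,5,4,0](5)
Move 4: P1 pit5 -> P1=[0,4,4,0,5,0](2) P2=[4,4,0,5,4,0](5)
Move 5: P1 pit4 -> P1=[0,4,4,0,0,1](3) P2=[5,5,1,5,4,0](5)

Answer: 3 5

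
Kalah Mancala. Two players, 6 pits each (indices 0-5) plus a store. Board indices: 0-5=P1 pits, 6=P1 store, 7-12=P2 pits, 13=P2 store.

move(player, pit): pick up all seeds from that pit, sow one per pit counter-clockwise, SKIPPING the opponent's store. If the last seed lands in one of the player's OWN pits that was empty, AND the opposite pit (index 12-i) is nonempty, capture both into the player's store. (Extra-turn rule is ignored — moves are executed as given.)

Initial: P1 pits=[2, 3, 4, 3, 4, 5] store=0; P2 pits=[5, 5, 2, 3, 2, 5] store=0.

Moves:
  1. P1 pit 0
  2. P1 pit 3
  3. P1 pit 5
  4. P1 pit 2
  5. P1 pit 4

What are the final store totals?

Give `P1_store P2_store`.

Answer: 4 0

Derivation:
Move 1: P1 pit0 -> P1=[0,4,5,3,4,5](0) P2=[5,5,2,3,2,5](0)
Move 2: P1 pit3 -> P1=[0,4,5,0,5,6](1) P2=[5,5,2,3,2,5](0)
Move 3: P1 pit5 -> P1=[0,4,5,0,5,0](2) P2=[6,6,3,4,3,5](0)
Move 4: P1 pit2 -> P1=[0,4,0,1,6,1](3) P2=[7,6,3,4,3,5](0)
Move 5: P1 pit4 -> P1=[0,4,0,1,0,2](4) P2=[8,7,4,5,3,5](0)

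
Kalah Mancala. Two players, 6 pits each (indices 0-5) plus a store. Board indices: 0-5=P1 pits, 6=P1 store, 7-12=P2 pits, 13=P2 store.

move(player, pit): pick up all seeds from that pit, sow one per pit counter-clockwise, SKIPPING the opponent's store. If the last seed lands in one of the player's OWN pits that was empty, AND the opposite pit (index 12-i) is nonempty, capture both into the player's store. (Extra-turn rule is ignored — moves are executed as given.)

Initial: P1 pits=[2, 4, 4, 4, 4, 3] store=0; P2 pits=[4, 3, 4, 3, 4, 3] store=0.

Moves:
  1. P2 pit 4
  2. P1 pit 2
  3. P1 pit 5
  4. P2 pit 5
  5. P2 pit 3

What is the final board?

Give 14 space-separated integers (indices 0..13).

Move 1: P2 pit4 -> P1=[3,5,4,4,4,3](0) P2=[4,3,4,3,0,4](1)
Move 2: P1 pit2 -> P1=[3,5,0,5,5,4](1) P2=[4,3,4,3,0,4](1)
Move 3: P1 pit5 -> P1=[3,5,0,5,5,0](2) P2=[5,4,5,3,0,4](1)
Move 4: P2 pit5 -> P1=[4,6,1,5,5,0](2) P2=[5,4,5,3,0,0](2)
Move 5: P2 pit3 -> P1=[4,6,1,5,5,0](2) P2=[5,4,5,0,1,1](3)

Answer: 4 6 1 5 5 0 2 5 4 5 0 1 1 3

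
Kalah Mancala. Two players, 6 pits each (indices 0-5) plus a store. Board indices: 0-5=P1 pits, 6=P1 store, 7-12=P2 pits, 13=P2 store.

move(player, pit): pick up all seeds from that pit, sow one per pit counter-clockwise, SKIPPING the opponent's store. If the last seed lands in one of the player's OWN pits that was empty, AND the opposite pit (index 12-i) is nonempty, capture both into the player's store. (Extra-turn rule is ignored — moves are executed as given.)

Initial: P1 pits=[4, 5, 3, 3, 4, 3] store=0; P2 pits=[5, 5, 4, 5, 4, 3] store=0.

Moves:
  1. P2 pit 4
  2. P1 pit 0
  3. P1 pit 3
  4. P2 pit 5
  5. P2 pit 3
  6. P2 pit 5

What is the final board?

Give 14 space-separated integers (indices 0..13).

Move 1: P2 pit4 -> P1=[5,6,3,3,4,3](0) P2=[5,5,4,5,0,4](1)
Move 2: P1 pit0 -> P1=[0,7,4,4,5,4](0) P2=[5,5,4,5,0,4](1)
Move 3: P1 pit3 -> P1=[0,7,4,0,6,5](1) P2=[6,5,4,5,0,4](1)
Move 4: P2 pit5 -> P1=[1,8,5,0,6,5](1) P2=[6,5,4,5,0,0](2)
Move 5: P2 pit3 -> P1=[2,9,5,0,6,5](1) P2=[6,5,4,0,1,1](3)
Move 6: P2 pit5 -> P1=[2,9,5,0,6,5](1) P2=[6,5,4,0,1,0](4)

Answer: 2 9 5 0 6 5 1 6 5 4 0 1 0 4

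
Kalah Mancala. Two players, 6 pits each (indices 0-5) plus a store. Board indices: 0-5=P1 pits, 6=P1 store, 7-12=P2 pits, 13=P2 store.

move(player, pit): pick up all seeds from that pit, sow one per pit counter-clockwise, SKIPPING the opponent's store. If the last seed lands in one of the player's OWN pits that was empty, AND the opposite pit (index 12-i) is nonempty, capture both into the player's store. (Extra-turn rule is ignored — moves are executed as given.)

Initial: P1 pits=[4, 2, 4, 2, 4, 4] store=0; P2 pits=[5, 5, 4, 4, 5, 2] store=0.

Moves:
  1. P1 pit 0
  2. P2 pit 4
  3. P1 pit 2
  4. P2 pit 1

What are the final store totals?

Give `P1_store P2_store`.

Answer: 1 2

Derivation:
Move 1: P1 pit0 -> P1=[0,3,5,3,5,4](0) P2=[5,5,4,4,5,2](0)
Move 2: P2 pit4 -> P1=[1,4,6,3,5,4](0) P2=[5,5,4,4,0,3](1)
Move 3: P1 pit2 -> P1=[1,4,0,4,6,5](1) P2=[6,6,4,4,0,3](1)
Move 4: P2 pit1 -> P1=[2,4,0,4,6,5](1) P2=[6,0,5,5,1,4](2)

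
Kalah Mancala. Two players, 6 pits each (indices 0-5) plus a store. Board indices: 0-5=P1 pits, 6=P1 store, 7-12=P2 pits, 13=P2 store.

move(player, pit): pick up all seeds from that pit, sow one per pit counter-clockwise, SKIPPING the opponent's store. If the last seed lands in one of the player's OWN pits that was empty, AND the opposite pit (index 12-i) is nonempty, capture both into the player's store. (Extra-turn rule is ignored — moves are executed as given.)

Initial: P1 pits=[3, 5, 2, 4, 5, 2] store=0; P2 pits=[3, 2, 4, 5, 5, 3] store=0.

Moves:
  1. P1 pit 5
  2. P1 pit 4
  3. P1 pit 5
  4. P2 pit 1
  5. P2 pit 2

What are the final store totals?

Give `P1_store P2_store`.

Move 1: P1 pit5 -> P1=[3,5,2,4,5,0](1) P2=[4,2,4,5,5,3](0)
Move 2: P1 pit4 -> P1=[3,5,2,4,0,1](2) P2=[5,3,5,5,5,3](0)
Move 3: P1 pit5 -> P1=[3,5,2,4,0,0](3) P2=[5,3,5,5,5,3](0)
Move 4: P2 pit1 -> P1=[3,5,2,4,0,0](3) P2=[5,0,6,6,6,3](0)
Move 5: P2 pit2 -> P1=[4,6,2,4,0,0](3) P2=[5,0,0,7,7,4](1)

Answer: 3 1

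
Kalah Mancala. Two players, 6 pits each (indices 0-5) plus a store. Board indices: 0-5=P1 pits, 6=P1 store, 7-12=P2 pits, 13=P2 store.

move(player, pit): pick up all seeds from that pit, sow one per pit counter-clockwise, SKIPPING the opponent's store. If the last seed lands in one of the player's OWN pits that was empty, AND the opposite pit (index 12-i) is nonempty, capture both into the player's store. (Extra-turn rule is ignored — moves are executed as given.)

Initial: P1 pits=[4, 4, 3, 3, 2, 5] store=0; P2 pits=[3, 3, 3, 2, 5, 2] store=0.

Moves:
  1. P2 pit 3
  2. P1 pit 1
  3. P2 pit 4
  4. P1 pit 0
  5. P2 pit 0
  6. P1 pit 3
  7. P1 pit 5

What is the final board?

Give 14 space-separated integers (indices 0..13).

Move 1: P2 pit3 -> P1=[4,4,3,3,2,5](0) P2=[3,3,3,0,6,3](0)
Move 2: P1 pit1 -> P1=[4,0,4,4,3,6](0) P2=[3,3,3,0,6,3](0)
Move 3: P2 pit4 -> P1=[5,1,5,5,3,6](0) P2=[3,3,3,0,0,4](1)
Move 4: P1 pit0 -> P1=[0,2,6,6,4,7](0) P2=[3,3,3,0,0,4](1)
Move 5: P2 pit0 -> P1=[0,2,0,6,4,7](0) P2=[0,4,4,0,0,4](8)
Move 6: P1 pit3 -> P1=[0,2,0,0,5,8](1) P2=[1,5,5,0,0,4](8)
Move 7: P1 pit5 -> P1=[0,2,0,0,5,0](8) P2=[2,6,6,1,1,0](8)

Answer: 0 2 0 0 5 0 8 2 6 6 1 1 0 8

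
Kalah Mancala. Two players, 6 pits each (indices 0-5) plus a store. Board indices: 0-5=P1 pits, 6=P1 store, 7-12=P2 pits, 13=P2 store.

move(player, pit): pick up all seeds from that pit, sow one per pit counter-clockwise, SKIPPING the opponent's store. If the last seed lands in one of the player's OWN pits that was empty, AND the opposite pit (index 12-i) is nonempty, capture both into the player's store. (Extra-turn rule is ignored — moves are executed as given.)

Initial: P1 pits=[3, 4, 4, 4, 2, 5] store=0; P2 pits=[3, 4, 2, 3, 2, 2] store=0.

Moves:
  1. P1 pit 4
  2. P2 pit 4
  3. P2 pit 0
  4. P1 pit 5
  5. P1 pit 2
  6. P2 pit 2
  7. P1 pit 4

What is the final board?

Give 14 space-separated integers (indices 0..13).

Move 1: P1 pit4 -> P1=[3,4,4,4,0,6](1) P2=[3,4,2,3,2,2](0)
Move 2: P2 pit4 -> P1=[3,4,4,4,0,6](1) P2=[3,4,2,3,0,3](1)
Move 3: P2 pit0 -> P1=[3,4,4,4,0,6](1) P2=[0,5,3,4,0,3](1)
Move 4: P1 pit5 -> P1=[3,4,4,4,0,0](2) P2=[1,6,4,5,1,3](1)
Move 5: P1 pit2 -> P1=[3,4,0,5,1,1](3) P2=[1,6,4,5,1,3](1)
Move 6: P2 pit2 -> P1=[3,4,0,5,1,1](3) P2=[1,6,0,6,2,4](2)
Move 7: P1 pit4 -> P1=[3,4,0,5,0,2](3) P2=[1,6,0,6,2,4](2)

Answer: 3 4 0 5 0 2 3 1 6 0 6 2 4 2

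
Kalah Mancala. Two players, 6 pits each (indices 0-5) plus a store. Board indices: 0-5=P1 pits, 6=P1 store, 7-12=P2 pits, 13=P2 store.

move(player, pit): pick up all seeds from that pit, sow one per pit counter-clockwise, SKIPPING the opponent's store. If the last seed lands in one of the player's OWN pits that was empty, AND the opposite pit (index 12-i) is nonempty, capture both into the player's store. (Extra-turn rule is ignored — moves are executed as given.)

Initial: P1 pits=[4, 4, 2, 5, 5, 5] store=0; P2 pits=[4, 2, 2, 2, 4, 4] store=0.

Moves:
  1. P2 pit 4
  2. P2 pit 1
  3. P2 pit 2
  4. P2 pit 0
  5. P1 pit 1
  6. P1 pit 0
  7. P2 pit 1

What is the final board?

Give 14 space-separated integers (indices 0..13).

Move 1: P2 pit4 -> P1=[5,5,2,5,5,5](0) P2=[4,2,2,2,0,5](1)
Move 2: P2 pit1 -> P1=[5,5,2,5,5,5](0) P2=[4,0,3,3,0,5](1)
Move 3: P2 pit2 -> P1=[5,5,2,5,5,5](0) P2=[4,0,0,4,1,6](1)
Move 4: P2 pit0 -> P1=[5,5,2,5,5,5](0) P2=[0,1,1,5,2,6](1)
Move 5: P1 pit1 -> P1=[5,0,3,6,6,6](1) P2=[0,1,1,5,2,6](1)
Move 6: P1 pit0 -> P1=[0,1,4,7,7,7](1) P2=[0,1,1,5,2,6](1)
Move 7: P2 pit1 -> P1=[0,1,4,7,7,7](1) P2=[0,0,2,5,2,6](1)

Answer: 0 1 4 7 7 7 1 0 0 2 5 2 6 1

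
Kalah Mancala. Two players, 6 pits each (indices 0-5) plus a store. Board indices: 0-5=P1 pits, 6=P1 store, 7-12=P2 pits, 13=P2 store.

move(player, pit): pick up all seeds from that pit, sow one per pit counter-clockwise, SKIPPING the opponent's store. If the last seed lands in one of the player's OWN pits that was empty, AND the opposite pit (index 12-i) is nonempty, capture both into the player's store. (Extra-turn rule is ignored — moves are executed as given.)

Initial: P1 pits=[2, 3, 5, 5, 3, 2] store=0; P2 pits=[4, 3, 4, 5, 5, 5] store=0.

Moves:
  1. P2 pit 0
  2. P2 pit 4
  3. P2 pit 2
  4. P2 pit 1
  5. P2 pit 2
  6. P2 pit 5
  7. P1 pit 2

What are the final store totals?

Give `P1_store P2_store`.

Answer: 1 7

Derivation:
Move 1: P2 pit0 -> P1=[2,3,5,5,3,2](0) P2=[0,4,5,6,6,5](0)
Move 2: P2 pit4 -> P1=[3,4,6,6,3,2](0) P2=[0,4,5,6,0,6](1)
Move 3: P2 pit2 -> P1=[4,4,6,6,3,2](0) P2=[0,4,0,7,1,7](2)
Move 4: P2 pit1 -> P1=[4,4,6,6,3,2](0) P2=[0,0,1,8,2,8](2)
Move 5: P2 pit2 -> P1=[4,4,6,6,3,2](0) P2=[0,0,0,9,2,8](2)
Move 6: P2 pit5 -> P1=[5,5,7,7,4,0](0) P2=[0,0,0,9,2,0](7)
Move 7: P1 pit2 -> P1=[5,5,0,8,5,1](1) P2=[1,1,1,9,2,0](7)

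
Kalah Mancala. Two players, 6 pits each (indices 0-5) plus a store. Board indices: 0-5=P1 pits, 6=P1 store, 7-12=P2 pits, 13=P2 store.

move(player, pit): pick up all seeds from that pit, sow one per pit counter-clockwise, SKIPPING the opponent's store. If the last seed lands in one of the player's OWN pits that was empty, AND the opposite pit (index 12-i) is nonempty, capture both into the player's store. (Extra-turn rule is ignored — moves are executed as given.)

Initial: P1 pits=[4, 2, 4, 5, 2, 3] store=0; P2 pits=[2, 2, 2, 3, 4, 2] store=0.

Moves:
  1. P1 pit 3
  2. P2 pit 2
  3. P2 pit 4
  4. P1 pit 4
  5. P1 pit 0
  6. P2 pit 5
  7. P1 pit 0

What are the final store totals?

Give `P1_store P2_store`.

Move 1: P1 pit3 -> P1=[4,2,4,0,3,4](1) P2=[3,3,2,3,4,2](0)
Move 2: P2 pit2 -> P1=[4,2,4,0,3,4](1) P2=[3,3,0,4,5,2](0)
Move 3: P2 pit4 -> P1=[5,3,5,0,3,4](1) P2=[3,3,0,4,0,3](1)
Move 4: P1 pit4 -> P1=[5,3,5,0,0,5](2) P2=[4,3,0,4,0,3](1)
Move 5: P1 pit0 -> P1=[0,4,6,1,1,6](2) P2=[4,3,0,4,0,3](1)
Move 6: P2 pit5 -> P1=[1,5,6,1,1,6](2) P2=[4,3,0,4,0,0](2)
Move 7: P1 pit0 -> P1=[0,6,6,1,1,6](2) P2=[4,3,0,4,0,0](2)

Answer: 2 2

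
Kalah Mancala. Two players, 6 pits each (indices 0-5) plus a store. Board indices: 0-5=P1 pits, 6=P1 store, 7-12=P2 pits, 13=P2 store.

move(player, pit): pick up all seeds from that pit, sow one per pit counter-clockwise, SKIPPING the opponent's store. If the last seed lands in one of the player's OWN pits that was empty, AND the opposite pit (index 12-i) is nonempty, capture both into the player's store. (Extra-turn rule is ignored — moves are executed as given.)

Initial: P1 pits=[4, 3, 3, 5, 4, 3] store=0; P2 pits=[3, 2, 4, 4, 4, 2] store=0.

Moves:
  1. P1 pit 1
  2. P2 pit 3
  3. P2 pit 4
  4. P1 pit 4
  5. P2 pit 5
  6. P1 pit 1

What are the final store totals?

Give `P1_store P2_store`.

Move 1: P1 pit1 -> P1=[4,0,4,6,5,3](0) P2=[3,2,4,4,4,2](0)
Move 2: P2 pit3 -> P1=[5,0,4,6,5,3](0) P2=[3,2,4,0,5,3](1)
Move 3: P2 pit4 -> P1=[6,1,5,6,5,3](0) P2=[3,2,4,0,0,4](2)
Move 4: P1 pit4 -> P1=[6,1,5,6,0,4](1) P2=[4,3,5,0,0,4](2)
Move 5: P2 pit5 -> P1=[7,2,6,6,0,4](1) P2=[4,3,5,0,0,0](3)
Move 6: P1 pit1 -> P1=[7,0,7,7,0,4](1) P2=[4,3,5,0,0,0](3)

Answer: 1 3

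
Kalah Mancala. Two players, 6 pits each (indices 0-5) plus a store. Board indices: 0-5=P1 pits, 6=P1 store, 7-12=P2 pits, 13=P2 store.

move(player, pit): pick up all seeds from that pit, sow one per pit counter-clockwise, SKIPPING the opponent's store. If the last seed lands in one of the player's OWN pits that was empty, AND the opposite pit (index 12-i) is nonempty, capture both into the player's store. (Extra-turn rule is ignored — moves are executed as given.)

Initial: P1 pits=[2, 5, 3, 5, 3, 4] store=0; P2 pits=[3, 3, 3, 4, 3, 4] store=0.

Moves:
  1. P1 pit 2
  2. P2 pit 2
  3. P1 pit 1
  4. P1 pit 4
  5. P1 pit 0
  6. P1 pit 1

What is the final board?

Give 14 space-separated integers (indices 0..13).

Move 1: P1 pit2 -> P1=[2,5,0,6,4,5](0) P2=[3,3,3,4,3,4](0)
Move 2: P2 pit2 -> P1=[2,5,0,6,4,5](0) P2=[3,3,0,5,4,5](0)
Move 3: P1 pit1 -> P1=[2,0,1,7,5,6](1) P2=[3,3,0,5,4,5](0)
Move 4: P1 pit4 -> P1=[2,0,1,7,0,7](2) P2=[4,4,1,5,4,5](0)
Move 5: P1 pit0 -> P1=[0,1,2,7,0,7](2) P2=[4,4,1,5,4,5](0)
Move 6: P1 pit1 -> P1=[0,0,3,7,0,7](2) P2=[4,4,1,5,4,5](0)

Answer: 0 0 3 7 0 7 2 4 4 1 5 4 5 0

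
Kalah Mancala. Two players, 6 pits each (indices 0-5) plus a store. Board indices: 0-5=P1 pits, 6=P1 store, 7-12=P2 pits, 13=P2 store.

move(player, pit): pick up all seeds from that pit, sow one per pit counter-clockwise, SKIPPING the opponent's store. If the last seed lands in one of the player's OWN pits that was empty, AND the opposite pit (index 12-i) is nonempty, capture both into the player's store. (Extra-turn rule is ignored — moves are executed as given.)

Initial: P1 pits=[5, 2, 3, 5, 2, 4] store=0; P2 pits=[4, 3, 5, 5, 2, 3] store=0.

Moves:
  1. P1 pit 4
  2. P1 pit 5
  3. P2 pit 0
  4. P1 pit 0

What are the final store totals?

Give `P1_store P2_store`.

Move 1: P1 pit4 -> P1=[5,2,3,5,0,5](1) P2=[4,3,5,5,2,3](0)
Move 2: P1 pit5 -> P1=[5,2,3,5,0,0](2) P2=[5,4,6,6,2,3](0)
Move 3: P2 pit0 -> P1=[5,2,3,5,0,0](2) P2=[0,5,7,7,3,4](0)
Move 4: P1 pit0 -> P1=[0,3,4,6,1,1](2) P2=[0,5,7,7,3,4](0)

Answer: 2 0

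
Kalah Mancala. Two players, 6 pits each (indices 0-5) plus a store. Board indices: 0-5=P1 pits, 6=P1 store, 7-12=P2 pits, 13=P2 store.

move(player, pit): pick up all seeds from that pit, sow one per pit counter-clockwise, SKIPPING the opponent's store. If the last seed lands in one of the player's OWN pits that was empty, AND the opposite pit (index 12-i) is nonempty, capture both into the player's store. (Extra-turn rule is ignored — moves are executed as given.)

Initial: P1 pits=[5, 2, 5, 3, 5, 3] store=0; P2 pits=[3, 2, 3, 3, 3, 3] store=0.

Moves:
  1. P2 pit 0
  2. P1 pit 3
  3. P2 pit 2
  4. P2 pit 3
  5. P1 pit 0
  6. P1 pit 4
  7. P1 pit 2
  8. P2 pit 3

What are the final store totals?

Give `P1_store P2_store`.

Answer: 4 2

Derivation:
Move 1: P2 pit0 -> P1=[5,2,5,3,5,3](0) P2=[0,3,4,4,3,3](0)
Move 2: P1 pit3 -> P1=[5,2,5,0,6,4](1) P2=[0,3,4,4,3,3](0)
Move 3: P2 pit2 -> P1=[5,2,5,0,6,4](1) P2=[0,3,0,5,4,4](1)
Move 4: P2 pit3 -> P1=[6,3,5,0,6,4](1) P2=[0,3,0,0,5,5](2)
Move 5: P1 pit0 -> P1=[0,4,6,1,7,5](2) P2=[0,3,0,0,5,5](2)
Move 6: P1 pit4 -> P1=[0,4,6,1,0,6](3) P2=[1,4,1,1,6,5](2)
Move 7: P1 pit2 -> P1=[0,4,0,2,1,7](4) P2=[2,5,1,1,6,5](2)
Move 8: P2 pit3 -> P1=[0,4,0,2,1,7](4) P2=[2,5,1,0,7,5](2)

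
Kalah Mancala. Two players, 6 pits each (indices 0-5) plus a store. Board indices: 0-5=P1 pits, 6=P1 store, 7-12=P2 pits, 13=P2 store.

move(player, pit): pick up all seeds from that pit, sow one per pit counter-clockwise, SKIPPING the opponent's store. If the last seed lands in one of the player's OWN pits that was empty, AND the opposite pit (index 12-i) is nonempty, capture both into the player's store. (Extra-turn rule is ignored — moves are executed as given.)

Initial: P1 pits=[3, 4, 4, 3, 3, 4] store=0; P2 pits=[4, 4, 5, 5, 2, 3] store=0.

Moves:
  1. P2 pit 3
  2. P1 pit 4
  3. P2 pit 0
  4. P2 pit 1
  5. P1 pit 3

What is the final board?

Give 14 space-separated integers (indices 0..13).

Answer: 4 5 4 0 1 6 2 0 0 7 2 5 6 2

Derivation:
Move 1: P2 pit3 -> P1=[4,5,4,3,3,4](0) P2=[4,4,5,0,3,4](1)
Move 2: P1 pit4 -> P1=[4,5,4,3,0,5](1) P2=[5,4,5,0,3,4](1)
Move 3: P2 pit0 -> P1=[4,5,4,3,0,5](1) P2=[0,5,6,1,4,5](1)
Move 4: P2 pit1 -> P1=[4,5,4,3,0,5](1) P2=[0,0,7,2,5,6](2)
Move 5: P1 pit3 -> P1=[4,5,4,0,1,6](2) P2=[0,0,7,2,5,6](2)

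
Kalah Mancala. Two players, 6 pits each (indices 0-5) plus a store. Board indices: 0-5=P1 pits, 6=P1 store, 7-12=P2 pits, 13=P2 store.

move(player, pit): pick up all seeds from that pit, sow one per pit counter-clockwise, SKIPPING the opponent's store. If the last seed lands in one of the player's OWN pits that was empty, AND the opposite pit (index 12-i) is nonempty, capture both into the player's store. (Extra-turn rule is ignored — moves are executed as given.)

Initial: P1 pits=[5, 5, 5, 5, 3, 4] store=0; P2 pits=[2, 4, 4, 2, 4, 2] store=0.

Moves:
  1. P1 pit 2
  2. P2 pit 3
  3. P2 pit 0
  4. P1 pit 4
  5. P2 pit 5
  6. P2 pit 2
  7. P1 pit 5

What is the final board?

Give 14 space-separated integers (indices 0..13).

Move 1: P1 pit2 -> P1=[5,5,0,6,4,5](1) P2=[3,4,4,2,4,2](0)
Move 2: P2 pit3 -> P1=[5,5,0,6,4,5](1) P2=[3,4,4,0,5,3](0)
Move 3: P2 pit0 -> P1=[5,5,0,6,4,5](1) P2=[0,5,5,1,5,3](0)
Move 4: P1 pit4 -> P1=[5,5,0,6,0,6](2) P2=[1,6,5,1,5,3](0)
Move 5: P2 pit5 -> P1=[6,6,0,6,0,6](2) P2=[1,6,5,1,5,0](1)
Move 6: P2 pit2 -> P1=[7,6,0,6,0,6](2) P2=[1,6,0,2,6,1](2)
Move 7: P1 pit5 -> P1=[7,6,0,6,0,0](3) P2=[2,7,1,3,7,1](2)

Answer: 7 6 0 6 0 0 3 2 7 1 3 7 1 2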